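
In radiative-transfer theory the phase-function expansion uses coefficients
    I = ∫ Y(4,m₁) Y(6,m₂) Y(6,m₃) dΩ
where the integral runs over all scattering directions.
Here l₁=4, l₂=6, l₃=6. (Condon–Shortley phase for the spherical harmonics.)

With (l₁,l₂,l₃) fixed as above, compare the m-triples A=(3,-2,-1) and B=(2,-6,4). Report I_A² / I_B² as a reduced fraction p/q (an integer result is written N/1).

686/13365

Shared (l₁,l₂,l₃)=(4,6,6): N and (l;000)² cancel in I_A²/I_B².
A: Δ = 4!·4!·8!/17! = 1/15315300; Racah Σ t=0..1: t=0:+1/82944 t=1:−1/103680 = 1/414720; ⇒ 3j(4 6 6; 3 -2 -1)² = 49/43758, sgn -1
B: Δ = 4!·4!·8!/17! = 1/15315300; Racah Σ t=0..0: t=0:+1/3870720 = 1/3870720; ⇒ 3j(4 6 6; 2 -6 4)² = 135/6188, sgn +1
I_A²/I_B² = (49/43758)/(135/6188) = 686/13365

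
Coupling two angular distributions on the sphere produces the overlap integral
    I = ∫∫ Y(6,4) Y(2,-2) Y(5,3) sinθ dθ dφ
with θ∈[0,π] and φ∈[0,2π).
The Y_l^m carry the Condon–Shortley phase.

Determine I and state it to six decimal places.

m-sum = 4 − 2 + 3 = 5 ≠ 0 ⇒ I = 0

0.000000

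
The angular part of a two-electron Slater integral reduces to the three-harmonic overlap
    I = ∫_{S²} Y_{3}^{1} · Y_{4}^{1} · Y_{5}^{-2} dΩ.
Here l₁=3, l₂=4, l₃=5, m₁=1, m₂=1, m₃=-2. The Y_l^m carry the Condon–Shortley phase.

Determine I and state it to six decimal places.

Rules hold: Σm=0, L=12 even, 1≤5≤7.
N = 7·9·11 = 693
Δ = 2!·4!·6!/13! = 1/180180
Racah Σ t=0..2: t=0:+1/576 t=1:−1/144 t=2:+1/576 = -1/288
⇒ 3j(3 4 5; 0 0 0)² = 20/1001, sgn +1
Racah Σ t=0..2: t=0:+1/960 t=1:−1/288 t=2:+1/1728 = -1/540
⇒ 3j(3 4 5; 1 1 -2)² = 128/6435, sgn +1
4πI² = N·(3j₀)²·(3jₘ)² = 512/1859
I = +1·√(0.275417/4π) = 0.14804384

0.148044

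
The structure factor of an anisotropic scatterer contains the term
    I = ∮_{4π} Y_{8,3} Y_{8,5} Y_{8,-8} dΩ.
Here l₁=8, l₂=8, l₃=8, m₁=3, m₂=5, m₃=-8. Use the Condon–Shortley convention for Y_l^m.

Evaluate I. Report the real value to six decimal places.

Rules hold: Σm=0, L=24 even, 0≤8≤16.
N = 17·17·17 = 4913
Δ = 8!·8!·8!/25! = 1/236637794250
Racah Σ t=0..8: t=0:+1/65548320768000 t=1:−1/128024064000 t=2:+1/2985984000 t=3:−1/373248000 t=4:+1/191102976 t=5:−1/373248000 t=6:+1/2985984000 t=7:−1/128024064000 t=8:+1/65548320768000 = 11/20808990720
⇒ 3j(8 8 8; 0 0 0)² = 490/96577, sgn +1
Racah Σ t=5..5: t=5:−1/1170505728000 = -1/1170505728000
⇒ 3j(8 8 8; 3 5 -8)² = 429/37145, sgn -1
4πI² = N·(3j₀)²·(3jₘ)² = 54978/190969
I = -1·√(0.28789/4π) = -0.15135895

-0.151359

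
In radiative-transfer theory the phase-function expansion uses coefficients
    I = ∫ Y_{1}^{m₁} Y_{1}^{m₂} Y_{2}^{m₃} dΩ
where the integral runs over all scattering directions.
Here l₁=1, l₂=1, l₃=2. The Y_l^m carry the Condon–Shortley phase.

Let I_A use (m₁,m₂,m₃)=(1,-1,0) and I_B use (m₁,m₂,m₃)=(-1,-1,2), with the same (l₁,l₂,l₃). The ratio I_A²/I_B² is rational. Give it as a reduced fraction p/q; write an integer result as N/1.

1/6

Same 1,1,2: normalisation and zero-m 3j drop out of the ratio.
A: Δ: 0! 2! 2! / 5! → 1/30; sum: t=0:+1/4 = 1/4; 3j²(1 1 2; 1 -1 0) = Δ·Π!·Σ² = 1/30  (sign +1)
B: Δ: 0! 2! 2! / 5! → 1/30; sum: t=0:+1/4 = 1/4; 3j²(1 1 2; -1 -1 2) = Δ·Π!·Σ² = 1/5  (sign +1)
I_A²/I_B² = (1/30)/(1/5) = 1/6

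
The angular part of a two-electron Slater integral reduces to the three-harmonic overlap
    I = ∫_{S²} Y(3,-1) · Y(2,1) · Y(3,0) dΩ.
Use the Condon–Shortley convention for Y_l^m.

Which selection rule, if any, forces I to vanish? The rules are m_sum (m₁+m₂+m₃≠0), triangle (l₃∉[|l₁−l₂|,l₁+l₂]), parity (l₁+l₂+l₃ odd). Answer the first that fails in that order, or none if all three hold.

m₁+m₂+m₃ = -1 + 1 + 0 = 0  ✓
triangle: |3−2|=1 ≤ l₃=3 ≤ 3+2=5  ✓
parity: l₁+l₂+l₃ = 8 is even  ✓

none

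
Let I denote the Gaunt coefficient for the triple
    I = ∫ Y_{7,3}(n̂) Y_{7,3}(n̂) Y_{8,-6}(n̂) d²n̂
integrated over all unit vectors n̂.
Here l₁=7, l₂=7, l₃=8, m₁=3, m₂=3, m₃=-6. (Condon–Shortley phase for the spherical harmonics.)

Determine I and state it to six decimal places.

0.124722

Rules hold: Σm=0, L=22 even, 0≤8≤14.
N = 15·15·17 = 3825
Δ = 6!·8!·8!/23! = 1/22086194130
Racah Σ t=0..6: t=0:+1/18289152000 t=1:−1/248832000 t=2:+1/24883200 t=3:−1/11943936 t=4:+1/24883200 t=5:−1/248832000 t=6:+1/18289152000 = -11/975421440
⇒ 3j(7 7 8; 0 0 0)² = 1750/289731, sgn -1
Racah Σ t=2..4: t=2:+1/2786918400 t=3:−1/914457600 t=4:+1/2786918400 = -11/29262643200
⇒ 3j(7 7 8; 3 3 -6)² = 440/52003, sgn -1
4πI² = N·(3j₀)²·(3jₘ)² = 8250000/42204149
I = +1·√(0.195478/4π) = 0.12472240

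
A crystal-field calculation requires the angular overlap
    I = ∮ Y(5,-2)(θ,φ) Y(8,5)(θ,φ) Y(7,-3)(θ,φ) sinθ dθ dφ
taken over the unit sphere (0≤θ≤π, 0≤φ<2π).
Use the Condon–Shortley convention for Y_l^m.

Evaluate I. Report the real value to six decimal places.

m-sum 0 ✓  L=20 even ✓  3≤7≤13 ✓
Π(2lᵢ+1) = 11×17×15 = 2805
triangle coeff Δ(5,8,7) = 1/814773960
Σ_t [1,5]: t=1:−1/87091200 t=2:+1/4976640 t=3:−1/2073600 t=4:+1/4976640 t=5:−1/87091200 = -1/9676800
(3j)²=360/46189 [(5 8 7; 0 0 0)], sign=+1
Σ_t [3,6]: t=3:−1/3135283200 t=4:+1/104509440 t=5:−1/38707200 t=6:+1/130636800 = -1/111974400
(3j)²=28/2907 [(5 8 7; -2 5 -3)], sign=-1
⇒ 4πI² = 16800/79781
I = (-1)√(16800/79781/(4π)) = -0.12944938

-0.129449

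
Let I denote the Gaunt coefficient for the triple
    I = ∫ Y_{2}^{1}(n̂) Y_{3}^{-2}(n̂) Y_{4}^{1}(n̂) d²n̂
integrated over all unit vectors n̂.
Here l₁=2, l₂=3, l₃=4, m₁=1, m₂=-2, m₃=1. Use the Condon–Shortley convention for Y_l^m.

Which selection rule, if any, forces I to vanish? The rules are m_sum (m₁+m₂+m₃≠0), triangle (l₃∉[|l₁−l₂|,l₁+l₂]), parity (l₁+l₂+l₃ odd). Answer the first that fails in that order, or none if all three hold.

azimuthal sum: 1 − 2 + 1 = 0  ✓
1 ≤ 4 ≤ 5 (triangle on l)  ✓
L = 2 + 3 + 4 = 9 (odd)  ✗

parity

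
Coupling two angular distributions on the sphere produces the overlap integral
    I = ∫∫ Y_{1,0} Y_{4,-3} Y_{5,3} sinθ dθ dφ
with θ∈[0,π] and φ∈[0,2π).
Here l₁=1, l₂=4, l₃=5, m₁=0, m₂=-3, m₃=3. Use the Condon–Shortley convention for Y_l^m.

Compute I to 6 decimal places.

m-sum 0 ✓  L=10 even ✓  3≤5≤5 ✓
Π(2lᵢ+1) = 3×9×11 = 297
triangle coeff Δ(1,4,5) = 1/495
Σ_t [0,0]: t=0:+1/576 = 1/576
(3j)²=5/99 [(1 4 5; 0 0 0)], sign=-1
Σ_t [0,0]: t=0:+1/5040 = 1/5040
(3j)²=16/495 [(1 4 5; 0 -3 3)], sign=+1
⇒ 4πI² = 16/33
I = (-1)√(16/33/(4π)) = -0.19642560

-0.196426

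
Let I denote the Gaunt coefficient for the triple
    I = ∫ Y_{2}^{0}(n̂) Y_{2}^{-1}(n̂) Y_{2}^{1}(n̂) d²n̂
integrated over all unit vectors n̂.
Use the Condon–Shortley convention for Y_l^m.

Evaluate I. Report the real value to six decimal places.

Checks pass: Σm=0; 6 even; l₃=2∈[0,4].
(2·2+1)(2·2+1)(2·2+1) = 125
Δ: 2! 2! 2! / 7! → 1/630
sum: t=0:+1/8 t=1:−1/1 t=2:+1/8 = -3/4
3j²(2 2 2; 0 0 0) = Δ·Π!·Σ² = 2/35  (sign -1)
sum: t=0:+1/4 t=1:−1/2 = -1/4
3j²(2 2 2; 0 -1 1) = Δ·Π!·Σ² = 1/70  (sign +1)
combine: 4πI² = 125·2/35·1/70 = 5/49
take √, sign -1: I = -0.09011188

-0.090112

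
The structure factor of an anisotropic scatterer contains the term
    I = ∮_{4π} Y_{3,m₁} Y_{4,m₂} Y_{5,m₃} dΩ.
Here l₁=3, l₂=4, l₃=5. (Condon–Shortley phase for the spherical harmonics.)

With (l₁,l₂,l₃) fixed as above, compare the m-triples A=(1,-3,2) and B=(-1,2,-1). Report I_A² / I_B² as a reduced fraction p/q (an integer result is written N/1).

Same 3,4,5: normalisation and zero-m 3j drop out of the ratio.
A: Δ: 2! 4! 6! / 13! → 1/180180; sum: t=0:+1/960 t=1:−1/4320 = 7/8640; 3j²(3 4 5; 1 -3 2) = Δ·Π!·Σ² = 343/12870  (sign -1)
B: Δ: 2! 4! 6! / 13! → 1/180180; sum: t=0:+1/34560 t=1:−1/720 t=2:+1/384 = 43/34560; 3j²(3 4 5; -1 2 -1) = Δ·Π!·Σ² = 1849/180180  (sign +1)
I_A²/I_B² = (343/12870)/(1849/180180) = 4802/1849

4802/1849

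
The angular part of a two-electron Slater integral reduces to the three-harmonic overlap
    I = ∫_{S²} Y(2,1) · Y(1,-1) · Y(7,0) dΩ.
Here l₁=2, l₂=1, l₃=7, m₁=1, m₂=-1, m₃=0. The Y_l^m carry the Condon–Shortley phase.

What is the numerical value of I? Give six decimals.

0.000000

triangle: need 1≤l₃≤3, have 7; I=0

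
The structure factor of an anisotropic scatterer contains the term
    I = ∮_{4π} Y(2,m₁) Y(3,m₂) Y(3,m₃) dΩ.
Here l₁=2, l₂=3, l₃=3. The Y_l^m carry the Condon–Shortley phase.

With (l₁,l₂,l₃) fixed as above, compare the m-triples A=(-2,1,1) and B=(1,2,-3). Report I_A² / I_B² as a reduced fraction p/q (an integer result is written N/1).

24/25

Same 2,3,3: normalisation and zero-m 3j drop out of the ratio.
A: Δ: 2! 2! 4! / 9! → 1/3780; sum: t=2:+1/16 = 1/16; 3j²(2 3 3; -2 1 1) = Δ·Π!·Σ² = 2/35  (sign +1)
B: Δ: 2! 2! 4! / 9! → 1/3780; sum: t=1:−1/48 = -1/48; 3j²(2 3 3; 1 2 -3) = Δ·Π!·Σ² = 5/84  (sign -1)
I_A²/I_B² = (2/35)/(5/84) = 24/25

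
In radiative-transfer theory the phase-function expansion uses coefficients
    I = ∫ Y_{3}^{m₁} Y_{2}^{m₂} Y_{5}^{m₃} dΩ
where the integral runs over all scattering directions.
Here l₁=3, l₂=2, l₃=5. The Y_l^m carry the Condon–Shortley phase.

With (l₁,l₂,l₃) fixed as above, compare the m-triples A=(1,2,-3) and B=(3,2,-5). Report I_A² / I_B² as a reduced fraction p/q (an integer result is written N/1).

1/3

Same 3,2,5: normalisation and zero-m 3j drop out of the ratio.
A: Δ: 0! 6! 4! / 11! → 1/2310; sum: t=0:+1/1152 = 1/1152; 3j²(3 2 5; 1 2 -3) = Δ·Π!·Σ² = 1/33  (sign +1)
B: Δ: 0! 6! 4! / 11! → 1/2310; sum: t=0:+1/17280 = 1/17280; 3j²(3 2 5; 3 2 -5) = Δ·Π!·Σ² = 1/11  (sign +1)
I_A²/I_B² = (1/33)/(1/11) = 1/3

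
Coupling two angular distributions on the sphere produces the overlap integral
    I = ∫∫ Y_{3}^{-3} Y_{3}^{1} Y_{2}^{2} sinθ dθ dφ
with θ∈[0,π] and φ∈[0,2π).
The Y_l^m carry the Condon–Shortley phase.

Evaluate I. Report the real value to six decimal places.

Checks pass: Σm=0; 8 even; l₃=2∈[0,6].
(2·3+1)(2·3+1)(2·2+1) = 245
Δ: 4! 2! 2! / 9! → 1/3780
sum: t=1:−1/24 t=2:+1/4 t=3:−1/24 = 1/6
3j²(3 3 2; 0 0 0) = Δ·Π!·Σ² = 4/105  (sign +1)
sum: t=4:+1/96 = 1/96
3j²(3 3 2; -3 1 2) = Δ·Π!·Σ² = 1/42  (sign +1)
combine: 4πI² = 245·4/105·1/42 = 2/9
take √, sign +1: I = 0.13298076

0.132981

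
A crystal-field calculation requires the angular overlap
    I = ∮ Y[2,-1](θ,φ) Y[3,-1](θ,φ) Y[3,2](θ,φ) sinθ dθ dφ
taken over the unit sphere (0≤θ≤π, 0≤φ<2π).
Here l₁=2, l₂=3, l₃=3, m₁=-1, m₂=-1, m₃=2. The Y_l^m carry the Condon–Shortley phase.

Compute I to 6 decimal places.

Checks pass: Σm=0; 8 even; l₃=3∈[1,5].
(2·2+1)(2·3+1)(2·3+1) = 245
Δ: 2! 2! 4! / 9! → 1/3780
sum: t=0:+1/24 t=1:−1/4 t=2:+1/24 = -1/6
3j²(2 3 3; 0 0 0) = Δ·Π!·Σ² = 4/105  (sign +1)
sum: t=1:−1/12 t=2:+1/48 = -1/16
3j²(2 3 3; -1 -1 2) = Δ·Π!·Σ² = 1/28  (sign +1)
combine: 4πI² = 245·4/105·1/28 = 1/3
take √, sign +1: I = 0.16286750

0.162868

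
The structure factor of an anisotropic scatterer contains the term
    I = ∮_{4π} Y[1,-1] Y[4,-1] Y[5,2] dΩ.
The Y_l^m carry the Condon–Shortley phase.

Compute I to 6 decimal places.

m-sum 0 ✓  L=10 even ✓  3≤5≤5 ✓
Π(2lᵢ+1) = 3×9×11 = 297
triangle coeff Δ(1,4,5) = 1/495
Σ_t [0,0]: t=0:+1/576 = 1/576
(3j)²=5/99 [(1 4 5; 0 0 0)], sign=-1
Σ_t [0,0]: t=0:+1/1440 = 1/1440
(3j)²=7/165 [(1 4 5; -1 -1 2)], sign=-1
⇒ 4πI² = 7/11
I = (+1)√(7/11/(4π)) = 0.22503380

0.225034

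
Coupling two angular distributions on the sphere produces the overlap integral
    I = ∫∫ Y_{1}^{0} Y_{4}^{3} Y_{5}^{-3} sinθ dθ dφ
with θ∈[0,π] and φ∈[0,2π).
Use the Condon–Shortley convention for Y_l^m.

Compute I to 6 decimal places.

Rules hold: Σm=0, L=10 even, 3≤5≤5.
N = 3·9·11 = 297
Δ = 0!·2!·8!/11! = 1/495
Racah Σ t=0..0: t=0:+1/576 = 1/576
⇒ 3j(1 4 5; 0 0 0)² = 5/99, sgn -1
Racah Σ t=0..0: t=0:+1/5040 = 1/5040
⇒ 3j(1 4 5; 0 3 -3)² = 16/495, sgn +1
4πI² = N·(3j₀)²·(3jₘ)² = 16/33
I = -1·√(0.484848/4π) = -0.19642560

-0.196426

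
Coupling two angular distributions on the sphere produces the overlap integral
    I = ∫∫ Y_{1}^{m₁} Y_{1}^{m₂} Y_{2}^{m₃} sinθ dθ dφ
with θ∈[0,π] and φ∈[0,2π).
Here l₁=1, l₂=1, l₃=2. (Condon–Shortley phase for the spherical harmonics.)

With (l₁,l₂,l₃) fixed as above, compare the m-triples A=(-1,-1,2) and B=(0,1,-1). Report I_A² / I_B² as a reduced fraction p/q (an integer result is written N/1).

2/1

Shared (l₁,l₂,l₃)=(1,1,2): N and (l;000)² cancel in I_A²/I_B².
A: Δ = 0!·2!·2!/5! = 1/30; Racah Σ t=0..0: t=0:+1/4 = 1/4; ⇒ 3j(1 1 2; -1 -1 2)² = 1/5, sgn +1
B: Δ = 0!·2!·2!/5! = 1/30; Racah Σ t=0..0: t=0:+1/2 = 1/2; ⇒ 3j(1 1 2; 0 1 -1)² = 1/10, sgn -1
I_A²/I_B² = (1/5)/(1/10) = 2/1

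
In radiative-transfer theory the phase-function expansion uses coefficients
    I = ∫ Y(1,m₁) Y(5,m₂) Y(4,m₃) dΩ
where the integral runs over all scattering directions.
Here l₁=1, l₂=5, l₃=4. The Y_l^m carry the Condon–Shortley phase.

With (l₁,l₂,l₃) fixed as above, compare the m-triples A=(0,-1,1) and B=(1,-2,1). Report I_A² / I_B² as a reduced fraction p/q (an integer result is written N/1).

Shared (l₁,l₂,l₃)=(1,5,4): N and (l;000)² cancel in I_A²/I_B².
A: Δ = 2!·0!·8!/11! = 1/495; Racah Σ t=1..1: t=1:−1/720 = -1/720; ⇒ 3j(1 5 4; 0 -1 1)² = 8/165, sgn +1
B: Δ = 2!·0!·8!/11! = 1/495; Racah Σ t=0..0: t=0:+1/1440 = 1/1440; ⇒ 3j(1 5 4; 1 -2 1)² = 7/165, sgn -1
I_A²/I_B² = (8/165)/(7/165) = 8/7

8/7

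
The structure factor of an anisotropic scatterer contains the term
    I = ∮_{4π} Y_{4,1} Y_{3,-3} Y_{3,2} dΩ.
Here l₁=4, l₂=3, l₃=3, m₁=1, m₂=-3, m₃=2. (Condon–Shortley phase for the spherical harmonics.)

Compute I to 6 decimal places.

Rules hold: Σm=0, L=10 even, 1≤3≤7.
N = 9·7·7 = 441
Δ = 4!·4!·2!/11! = 1/34650
Racah Σ t=1..3: t=1:−1/72 t=2:+1/16 t=3:−1/72 = 5/144
⇒ 3j(4 3 3; 0 0 0)² = 2/77, sgn -1
Racah Σ t=0..0: t=0:+1/288 = 1/288
⇒ 3j(4 3 3; 1 -3 2)² = 5/231, sgn -1
4πI² = N·(3j₀)²·(3jₘ)² = 30/121
I = +1·√(0.247934/4π) = 0.14046335

0.140463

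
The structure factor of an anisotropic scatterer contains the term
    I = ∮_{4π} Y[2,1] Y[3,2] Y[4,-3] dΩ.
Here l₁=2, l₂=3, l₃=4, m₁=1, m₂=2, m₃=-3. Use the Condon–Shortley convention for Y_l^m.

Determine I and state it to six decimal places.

l₁+l₂+l₃=9 is odd: 3j(l;000)=0 ⇒ I=0

0.000000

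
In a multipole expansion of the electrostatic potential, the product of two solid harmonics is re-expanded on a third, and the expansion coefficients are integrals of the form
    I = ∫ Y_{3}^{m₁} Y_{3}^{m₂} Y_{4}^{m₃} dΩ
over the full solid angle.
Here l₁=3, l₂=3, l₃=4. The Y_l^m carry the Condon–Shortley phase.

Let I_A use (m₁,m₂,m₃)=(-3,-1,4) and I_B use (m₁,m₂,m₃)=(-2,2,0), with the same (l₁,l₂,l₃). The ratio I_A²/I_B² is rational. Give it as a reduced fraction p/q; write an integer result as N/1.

Shared (l₁,l₂,l₃)=(3,3,4): N and (l;000)² cancel in I_A²/I_B².
A: Δ = 2!·4!·4!/11! = 1/34650; Racah Σ t=2..2: t=2:+1/1152 = 1/1152; ⇒ 3j(3 3 4; -3 -1 4)² = 1/33, sgn +1
B: Δ = 2!·4!·4!/11! = 1/34650; Racah Σ t=1..2: t=1:−1/576 t=2:+1/72 = 7/576; ⇒ 3j(3 3 4; -2 2 0)² = 7/198, sgn +1
I_A²/I_B² = (1/33)/(7/198) = 6/7

6/7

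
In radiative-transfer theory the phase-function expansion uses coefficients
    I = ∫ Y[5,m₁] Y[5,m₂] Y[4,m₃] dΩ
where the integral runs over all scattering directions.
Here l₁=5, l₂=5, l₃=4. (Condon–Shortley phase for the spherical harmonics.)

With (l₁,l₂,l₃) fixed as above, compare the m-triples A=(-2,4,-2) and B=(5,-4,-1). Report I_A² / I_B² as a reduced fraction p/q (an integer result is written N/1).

Shared (l₁,l₂,l₃)=(5,5,4): N and (l;000)² cancel in I_A²/I_B².
A: Δ = 6!·4!·4!/15! = 1/3153150; Racah Σ t=5..6: t=5:−1/11520 t=6:+1/25920 = -1/20736; ⇒ 3j(5 5 4; -2 4 -2)² = 5/429, sgn -1
B: Δ = 6!·4!·4!/15! = 1/3153150; Racah Σ t=0..0: t=0:+1/103680 = 1/103680; ⇒ 3j(5 5 4; 5 -4 -1)² = 4/143, sgn -1
I_A²/I_B² = (5/429)/(4/143) = 5/12

5/12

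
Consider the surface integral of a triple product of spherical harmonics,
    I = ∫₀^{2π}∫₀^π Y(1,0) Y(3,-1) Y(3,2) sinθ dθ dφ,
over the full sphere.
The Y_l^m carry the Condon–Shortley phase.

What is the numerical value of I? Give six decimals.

m-sum = 0 − 1 + 2 = 1 ≠ 0 ⇒ I = 0

0.000000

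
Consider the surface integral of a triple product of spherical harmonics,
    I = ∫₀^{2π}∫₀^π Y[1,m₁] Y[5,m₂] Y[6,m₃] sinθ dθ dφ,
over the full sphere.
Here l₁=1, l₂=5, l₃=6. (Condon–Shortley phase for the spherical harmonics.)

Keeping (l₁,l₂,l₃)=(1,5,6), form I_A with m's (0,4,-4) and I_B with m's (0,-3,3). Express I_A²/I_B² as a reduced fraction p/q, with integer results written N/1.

l's match ⇒ only the (l;m) 3-j factors differ between A and B.
A: triangle coeff Δ(1,5,6) = 1/858; Σ_t [0,0]: t=0:+1/362880 = 1/362880; (3j)²=10/429 [(1 5 6; 0 4 -4)], sign=+1
B: triangle coeff Δ(1,5,6) = 1/858; Σ_t [0,0]: t=0:+1/80640 = 1/80640; (3j)²=9/286 [(1 5 6; 0 -3 3)], sign=-1
I_A²/I_B² = (10/429)/(9/286) = 20/27

20/27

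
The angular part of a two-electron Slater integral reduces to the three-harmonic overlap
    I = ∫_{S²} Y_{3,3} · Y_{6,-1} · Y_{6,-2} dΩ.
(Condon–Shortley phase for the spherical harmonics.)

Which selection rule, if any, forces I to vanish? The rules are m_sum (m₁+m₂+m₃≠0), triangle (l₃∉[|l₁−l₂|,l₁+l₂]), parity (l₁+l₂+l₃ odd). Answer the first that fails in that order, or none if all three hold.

parity

Σmᵢ = 0  ✓
l₃∈[|l₁−l₂|,l₁+l₂]=[3,9], have l₃=6  ✓
Σlᵢ = 15 ⇒ odd  ✗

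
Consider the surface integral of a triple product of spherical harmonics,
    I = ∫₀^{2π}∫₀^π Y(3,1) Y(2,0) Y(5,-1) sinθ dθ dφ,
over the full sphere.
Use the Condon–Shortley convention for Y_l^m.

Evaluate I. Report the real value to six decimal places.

m-sum 0 ✓  L=10 even ✓  1≤5≤5 ✓
Π(2lᵢ+1) = 7×5×11 = 385
triangle coeff Δ(3,2,5) = 1/2310
Σ_t [0,0]: t=0:+1/144 = 1/144
(3j)²=10/231 [(3 2 5; 0 0 0)], sign=-1
Σ_t [0,0]: t=0:+1/192 = 1/192
(3j)²=3/77 [(3 2 5; 1 0 -1)], sign=+1
⇒ 4πI² = 50/77
I = (-1)√(50/77/(4π)) = -0.22731846

-0.227318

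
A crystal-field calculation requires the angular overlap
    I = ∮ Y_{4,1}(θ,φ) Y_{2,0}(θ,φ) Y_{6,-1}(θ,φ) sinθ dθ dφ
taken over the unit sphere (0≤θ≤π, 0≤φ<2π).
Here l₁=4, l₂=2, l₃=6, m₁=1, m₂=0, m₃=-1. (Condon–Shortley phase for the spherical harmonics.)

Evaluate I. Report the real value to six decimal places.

-0.230476

m-sum 0 ✓  L=12 even ✓  2≤6≤6 ✓
Π(2lᵢ+1) = 9×5×13 = 585
triangle coeff Δ(4,2,6) = 1/6435
Σ_t [0,0]: t=0:+1/2304 = 1/2304
(3j)²=5/143 [(4 2 6; 0 0 0)], sign=+1
Σ_t [0,0]: t=0:+1/2880 = 1/2880
(3j)²=14/429 [(4 2 6; 1 0 -1)], sign=-1
⇒ 4πI² = 1050/1573
I = (-1)√(1050/1573/(4π)) = -0.23047581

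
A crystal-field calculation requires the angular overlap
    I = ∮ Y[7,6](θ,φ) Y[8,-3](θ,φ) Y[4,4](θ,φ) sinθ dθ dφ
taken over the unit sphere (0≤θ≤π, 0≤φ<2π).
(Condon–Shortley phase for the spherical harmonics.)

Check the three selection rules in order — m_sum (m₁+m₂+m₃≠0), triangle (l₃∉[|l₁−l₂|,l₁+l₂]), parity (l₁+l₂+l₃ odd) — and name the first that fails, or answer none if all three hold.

m_sum

m₁+m₂+m₃ = 6 − 3 + 4 = 7  ✗
triangle: |7−8|=1 ≤ l₃=4 ≤ 7+8=15
parity: l₁+l₂+l₃ = 19 is odd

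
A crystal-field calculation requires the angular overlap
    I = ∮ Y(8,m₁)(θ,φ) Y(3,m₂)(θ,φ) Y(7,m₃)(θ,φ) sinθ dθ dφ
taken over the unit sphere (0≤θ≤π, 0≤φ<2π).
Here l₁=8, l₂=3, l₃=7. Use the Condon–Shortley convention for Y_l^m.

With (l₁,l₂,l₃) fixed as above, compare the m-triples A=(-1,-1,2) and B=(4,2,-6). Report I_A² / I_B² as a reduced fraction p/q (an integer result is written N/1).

Same 8,3,7: normalisation and zero-m 3j drop out of the ratio.
A: Δ: 4! 12! 2! / 19! → 1/5290740; sum: t=0:+1/104509440 t=1:−1/5806080 t=2:+1/4838400 = 23/522547200; 3j²(8 3 7; -1 -1 2) = Δ·Π!·Σ² = 529/377910  (sign -1)
B: Δ: 4! 12! 2! / 19! → 1/5290740; sum: t=3:−1/479001600 t=4:+1/11496038400 = -23/11496038400; 3j²(8 3 7; 4 2 -6) = Δ·Π!·Σ² = 529/81396  (sign +1)
I_A²/I_B² = (529/377910)/(529/81396) = 14/65

14/65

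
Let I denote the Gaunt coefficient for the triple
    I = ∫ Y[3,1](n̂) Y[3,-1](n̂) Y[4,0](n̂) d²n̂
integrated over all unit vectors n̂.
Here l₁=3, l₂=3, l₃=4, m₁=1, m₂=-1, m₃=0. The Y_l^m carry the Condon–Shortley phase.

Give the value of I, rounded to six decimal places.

-0.025645

Rules hold: Σm=0, L=10 even, 0≤4≤6.
N = 7·7·9 = 441
Δ = 2!·4!·4!/11! = 1/34650
Racah Σ t=0..2: t=0:+1/72 t=1:−1/16 t=2:+1/72 = -5/144
⇒ 3j(3 3 4; 0 0 0)² = 2/77, sgn -1
Racah Σ t=0..2: t=0:+1/32 t=1:−1/36 t=2:+1/1152 = 5/1152
⇒ 3j(3 3 4; 1 -1 0)² = 1/1386, sgn +1
4πI² = N·(3j₀)²·(3jₘ)² = 1/121
I = -1·√(0.00826446/4π) = -0.02564498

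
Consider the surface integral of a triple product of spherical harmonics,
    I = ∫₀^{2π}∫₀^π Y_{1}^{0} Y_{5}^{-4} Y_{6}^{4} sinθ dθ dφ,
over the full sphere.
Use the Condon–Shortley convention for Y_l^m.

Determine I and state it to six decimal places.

Checks pass: Σm=0; 12 even; l₃=6∈[4,6].
(2·1+1)(2·5+1)(2·6+1) = 429
Δ: 0! 2! 10! / 13! → 1/858
sum: t=0:+1/14400 = 1/14400
3j²(1 5 6; 0 0 0) = Δ·Π!·Σ² = 6/143  (sign +1)
sum: t=0:+1/362880 = 1/362880
3j²(1 5 6; 0 -4 4) = Δ·Π!·Σ² = 10/429  (sign +1)
combine: 4πI² = 429·6/143·10/429 = 60/143
take √, sign +1: I = 0.18272698

0.182727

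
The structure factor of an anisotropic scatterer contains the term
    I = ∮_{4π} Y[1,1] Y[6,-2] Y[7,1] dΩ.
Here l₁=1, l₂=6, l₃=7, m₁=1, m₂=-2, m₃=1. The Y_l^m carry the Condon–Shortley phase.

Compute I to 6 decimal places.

-0.135514

m-sum 0 ✓  L=14 even ✓  5≤7≤7 ✓
Π(2lᵢ+1) = 3×13×15 = 585
triangle coeff Δ(1,6,7) = 1/1365
Σ_t [0,0]: t=0:+1/518400 = 1/518400
(3j)²=7/195 [(1 6 7; 0 0 0)], sign=-1
Σ_t [0,0]: t=0:+1/1935360 = 1/1935360
(3j)²=1/91 [(1 6 7; 1 -2 1)], sign=+1
⇒ 4πI² = 3/13
I = (-1)√(3/13/(4π)) = -0.13551395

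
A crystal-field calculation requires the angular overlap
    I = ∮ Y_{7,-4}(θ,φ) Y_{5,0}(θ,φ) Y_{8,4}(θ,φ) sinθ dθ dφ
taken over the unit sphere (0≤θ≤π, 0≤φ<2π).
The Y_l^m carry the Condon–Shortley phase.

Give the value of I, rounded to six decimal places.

-0.123255

Rules hold: Σm=0, L=20 even, 2≤8≤12.
N = 15·11·17 = 2805
Δ = 4!·10!·6!/21! = 1/814773960
Racah Σ t=0..4: t=0:+1/87091200 t=1:−1/4976640 t=2:+1/2073600 t=3:−1/4976640 t=4:+1/87091200 = 1/9676800
⇒ 3j(7 5 8; 0 0 0)² = 360/46189, sgn +1
Racah Σ t=1..4: t=1:−1/1045094400 t=2:+1/52254720 t=3:−1/23224320 t=4:+1/87091200 = -1/74649600
⇒ 3j(7 5 8; -4 0 4)² = 110/12597, sgn -1
4πI² = N·(3j₀)²·(3jₘ)² = 198000/1037153
I = -1·√(0.190907/4π) = -0.12325548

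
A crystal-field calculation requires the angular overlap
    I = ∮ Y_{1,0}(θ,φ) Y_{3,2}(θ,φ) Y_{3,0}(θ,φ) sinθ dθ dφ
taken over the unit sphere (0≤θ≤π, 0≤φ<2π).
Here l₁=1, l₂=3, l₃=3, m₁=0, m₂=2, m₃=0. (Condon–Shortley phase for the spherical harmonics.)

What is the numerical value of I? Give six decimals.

0 + 2 + 0 = 2 ≠ 0: azimuthal integral kills it; I = 0

0.000000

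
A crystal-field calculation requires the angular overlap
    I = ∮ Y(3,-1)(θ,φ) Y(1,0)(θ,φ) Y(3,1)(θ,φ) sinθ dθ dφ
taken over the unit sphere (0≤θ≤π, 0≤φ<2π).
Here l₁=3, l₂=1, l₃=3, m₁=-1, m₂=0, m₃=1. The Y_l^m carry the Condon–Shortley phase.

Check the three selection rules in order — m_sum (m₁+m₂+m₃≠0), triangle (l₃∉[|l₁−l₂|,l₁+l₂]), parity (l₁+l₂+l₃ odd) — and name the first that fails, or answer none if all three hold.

m₁+m₂+m₃ = -1 + 0 + 1 = 0  ✓
triangle: |3−1|=2 ≤ l₃=3 ≤ 3+1=4  ✓
parity: l₁+l₂+l₃ = 7 is odd  ✗

parity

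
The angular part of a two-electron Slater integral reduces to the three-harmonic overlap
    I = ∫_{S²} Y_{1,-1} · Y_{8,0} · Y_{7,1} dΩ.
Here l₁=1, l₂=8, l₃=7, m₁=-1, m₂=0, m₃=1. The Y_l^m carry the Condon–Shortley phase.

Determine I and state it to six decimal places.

Checks pass: Σm=0; 16 even; l₃=7∈[7,9].
(2·1+1)(2·8+1)(2·7+1) = 765
Δ: 2! 0! 14! / 17! → 1/2040
sum: t=1:−1/25401600 = -1/25401600
3j²(1 8 7; 0 0 0) = Δ·Π!·Σ² = 8/255  (sign +1)
sum: t=2:+1/58060800 = 1/58060800
3j²(1 8 7; -1 0 1) = Δ·Π!·Σ² = 7/510  (sign +1)
combine: 4πI² = 765·8/255·7/510 = 28/85
take √, sign +1: I = 0.16190663

0.161907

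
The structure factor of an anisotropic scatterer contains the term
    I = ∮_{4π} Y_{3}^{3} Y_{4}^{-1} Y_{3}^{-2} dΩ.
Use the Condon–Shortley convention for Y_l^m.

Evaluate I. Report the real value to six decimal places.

Rules hold: Σm=0, L=10 even, 1≤3≤7.
N = 7·9·7 = 441
Δ = 4!·2!·4!/11! = 1/34650
Racah Σ t=1..3: t=1:−1/72 t=2:+1/16 t=3:−1/72 = 5/144
⇒ 3j(3 4 3; 0 0 0)² = 2/77, sgn -1
Racah Σ t=0..0: t=0:+1/288 = 1/288
⇒ 3j(3 4 3; 3 -1 -2)² = 5/231, sgn -1
4πI² = N·(3j₀)²·(3jₘ)² = 30/121
I = +1·√(0.247934/4π) = 0.14046335

0.140463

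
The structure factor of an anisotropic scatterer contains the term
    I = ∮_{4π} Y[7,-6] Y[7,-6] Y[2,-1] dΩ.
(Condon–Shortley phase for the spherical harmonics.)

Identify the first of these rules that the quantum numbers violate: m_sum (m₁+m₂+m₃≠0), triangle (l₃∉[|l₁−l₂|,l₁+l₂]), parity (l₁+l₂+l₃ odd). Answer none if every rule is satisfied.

m_sum

Σmᵢ = -13  ✗
l₃∈[|l₁−l₂|,l₁+l₂]=[0,14], have l₃=2
Σlᵢ = 16 ⇒ even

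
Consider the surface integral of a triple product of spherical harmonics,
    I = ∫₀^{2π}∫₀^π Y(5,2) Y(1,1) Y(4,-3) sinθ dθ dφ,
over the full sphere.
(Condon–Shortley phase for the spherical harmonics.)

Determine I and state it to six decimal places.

0.085055

Rules hold: Σm=0, L=10 even, 4≤4≤6.
N = 11·3·9 = 297
Δ = 2!·8!·0!/11! = 1/495
Racah Σ t=1..1: t=1:−1/576 = -1/576
⇒ 3j(5 1 4; 0 0 0)² = 5/99, sgn -1
Racah Σ t=2..2: t=2:+1/10080 = 1/10080
⇒ 3j(5 1 4; 2 1 -3)² = 1/165, sgn -1
4πI² = N·(3j₀)²·(3jₘ)² = 1/11
I = +1·√(0.0909091/4π) = 0.08505478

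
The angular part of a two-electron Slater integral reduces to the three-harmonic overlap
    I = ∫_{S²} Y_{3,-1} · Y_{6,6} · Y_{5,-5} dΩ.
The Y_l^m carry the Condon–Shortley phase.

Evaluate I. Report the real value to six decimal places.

Checks pass: Σm=0; 14 even; l₃=5∈[3,9].
(2·3+1)(2·6+1)(2·5+1) = 1001
Δ: 4! 2! 8! / 15! → 1/675675
sum: t=1:−1/8640 t=2:+1/2304 t=3:−1/8640 = 7/34560
3j²(3 6 5; 0 0 0) = Δ·Π!·Σ² = 7/429  (sign -1)
sum: t=4:+1/1935360 = 1/1935360
3j²(3 6 5; -1 6 -5) = Δ·Π!·Σ² = 3/91  (sign +1)
combine: 4πI² = 1001·7/429·3/91 = 7/13
take √, sign -1: I = -0.20700098

-0.207001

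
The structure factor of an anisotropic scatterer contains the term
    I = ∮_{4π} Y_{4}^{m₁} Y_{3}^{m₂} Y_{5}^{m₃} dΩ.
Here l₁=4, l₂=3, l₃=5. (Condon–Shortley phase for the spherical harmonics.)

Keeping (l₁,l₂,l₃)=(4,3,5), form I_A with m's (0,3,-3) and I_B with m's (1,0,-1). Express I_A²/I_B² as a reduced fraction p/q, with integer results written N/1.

1050/361

Shared (l₁,l₂,l₃)=(4,3,5): N and (l;000)² cancel in I_A²/I_B².
A: Δ = 2!·6!·4!/13! = 1/180180; Racah Σ t=2..2: t=2:+1/2304 = 1/2304; ⇒ 3j(4 3 5; 0 3 -3)² = 5/143, sgn +1
B: Δ = 2!·6!·4!/13! = 1/180180; Racah Σ t=0..2: t=0:+1/432 t=1:−1/192 t=2:+1/1440 = -19/8640; ⇒ 3j(4 3 5; 1 0 -1)² = 361/30030, sgn -1
I_A²/I_B² = (5/143)/(361/30030) = 1050/361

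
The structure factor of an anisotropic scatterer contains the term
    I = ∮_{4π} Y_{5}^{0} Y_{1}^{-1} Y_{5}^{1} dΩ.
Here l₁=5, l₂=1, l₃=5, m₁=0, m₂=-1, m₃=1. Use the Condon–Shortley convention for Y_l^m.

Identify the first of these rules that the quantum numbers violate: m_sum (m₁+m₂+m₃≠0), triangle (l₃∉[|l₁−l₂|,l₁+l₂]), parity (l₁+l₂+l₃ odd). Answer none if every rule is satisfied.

parity

Σmᵢ = 0  ✓
l₃∈[|l₁−l₂|,l₁+l₂]=[4,6], have l₃=5  ✓
Σlᵢ = 11 ⇒ odd  ✗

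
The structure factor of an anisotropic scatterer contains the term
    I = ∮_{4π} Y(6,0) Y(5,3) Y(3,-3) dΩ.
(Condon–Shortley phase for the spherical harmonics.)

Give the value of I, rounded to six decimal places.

m-sum 0 ✓  L=14 even ✓  1≤3≤11 ✓
Π(2lᵢ+1) = 13×11×7 = 1001
triangle coeff Δ(6,5,3) = 1/675675
Σ_t [3,5]: t=3:−1/8640 t=4:+1/2304 t=5:−1/8640 = 7/34560
(3j)²=7/429 [(6 5 3; 0 0 0)], sign=-1
Σ_t [6,6]: t=6:+1/69120 = 1/69120
(3j)²=4/429 [(6 5 3; 0 3 -3)], sign=+1
⇒ 4πI² = 196/1287
I = (-1)√(196/1287/(4π)) = -0.11008644

-0.110086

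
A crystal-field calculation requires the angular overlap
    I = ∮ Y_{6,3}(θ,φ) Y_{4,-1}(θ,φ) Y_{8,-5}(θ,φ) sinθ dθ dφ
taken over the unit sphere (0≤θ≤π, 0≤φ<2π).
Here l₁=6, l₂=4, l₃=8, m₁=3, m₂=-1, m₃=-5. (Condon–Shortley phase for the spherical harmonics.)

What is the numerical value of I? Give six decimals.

3 − 1 − 5 = -3 ≠ 0: azimuthal integral kills it; I = 0

0.000000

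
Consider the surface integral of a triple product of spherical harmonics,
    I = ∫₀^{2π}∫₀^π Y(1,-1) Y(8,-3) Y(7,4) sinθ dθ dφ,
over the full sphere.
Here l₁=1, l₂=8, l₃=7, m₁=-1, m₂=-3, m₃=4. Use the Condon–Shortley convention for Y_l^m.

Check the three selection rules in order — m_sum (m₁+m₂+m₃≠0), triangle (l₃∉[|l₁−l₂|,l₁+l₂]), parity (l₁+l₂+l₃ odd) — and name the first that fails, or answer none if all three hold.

m₁+m₂+m₃ = -1 − 3 + 4 = 0  ✓
triangle: |1−8|=7 ≤ l₃=7 ≤ 1+8=9  ✓
parity: l₁+l₂+l₃ = 16 is even  ✓

none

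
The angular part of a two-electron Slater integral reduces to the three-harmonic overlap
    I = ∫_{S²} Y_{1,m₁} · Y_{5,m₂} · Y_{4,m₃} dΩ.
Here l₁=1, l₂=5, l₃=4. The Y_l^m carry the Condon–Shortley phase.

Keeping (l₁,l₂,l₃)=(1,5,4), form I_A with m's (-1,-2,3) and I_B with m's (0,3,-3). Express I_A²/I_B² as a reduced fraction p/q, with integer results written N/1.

Shared (l₁,l₂,l₃)=(1,5,4): N and (l;000)² cancel in I_A²/I_B².
A: Δ = 2!·0!·8!/11! = 1/495; Racah Σ t=2..2: t=2:+1/10080 = 1/10080; ⇒ 3j(1 5 4; -1 -2 3)² = 1/165, sgn -1
B: Δ = 2!·0!·8!/11! = 1/495; Racah Σ t=1..1: t=1:−1/5040 = -1/5040; ⇒ 3j(1 5 4; 0 3 -3)² = 16/495, sgn +1
I_A²/I_B² = (1/165)/(16/495) = 3/16

3/16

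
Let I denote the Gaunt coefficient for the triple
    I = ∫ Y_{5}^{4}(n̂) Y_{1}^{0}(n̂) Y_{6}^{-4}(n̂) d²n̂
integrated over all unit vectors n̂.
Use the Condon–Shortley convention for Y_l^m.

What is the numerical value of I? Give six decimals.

Checks pass: Σm=0; 12 even; l₃=6∈[4,6].
(2·5+1)(2·1+1)(2·6+1) = 429
Δ: 0! 10! 2! / 13! → 1/858
sum: t=0:+1/14400 = 1/14400
3j²(5 1 6; 0 0 0) = Δ·Π!·Σ² = 6/143  (sign +1)
sum: t=0:+1/362880 = 1/362880
3j²(5 1 6; 4 0 -4) = Δ·Π!·Σ² = 10/429  (sign +1)
combine: 4πI² = 429·6/143·10/429 = 60/143
take √, sign +1: I = 0.18272698

0.182727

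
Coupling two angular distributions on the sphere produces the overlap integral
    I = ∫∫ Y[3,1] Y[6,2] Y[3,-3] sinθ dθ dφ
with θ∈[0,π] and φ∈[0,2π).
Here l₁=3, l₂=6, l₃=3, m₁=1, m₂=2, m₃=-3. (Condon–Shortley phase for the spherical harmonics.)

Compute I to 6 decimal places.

Checks pass: Σm=0; 12 even; l₃=3∈[3,9].
(2·3+1)(2·6+1)(2·3+1) = 637
Δ: 6! 0! 6! / 13! → 1/12012
sum: t=3:−1/1296 = -1/1296
3j²(3 6 3; 0 0 0) = Δ·Π!·Σ² = 100/3003  (sign +1)
sum: t=2:+1/34560 = 1/34560
3j²(3 6 3; 1 2 -3) = Δ·Π!·Σ² = 1/429  (sign +1)
combine: 4πI² = 637·100/3003·1/429 = 700/14157
take √, sign +1: I = 0.06272757

0.062728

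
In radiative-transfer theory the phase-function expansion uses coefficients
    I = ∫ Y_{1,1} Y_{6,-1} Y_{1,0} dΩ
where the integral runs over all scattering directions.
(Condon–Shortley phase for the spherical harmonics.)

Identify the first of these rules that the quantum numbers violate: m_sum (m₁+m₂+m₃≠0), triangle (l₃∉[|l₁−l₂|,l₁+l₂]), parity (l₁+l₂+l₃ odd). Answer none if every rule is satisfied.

triangle

Σmᵢ = 0  ✓
l₃∈[|l₁−l₂|,l₁+l₂]=[5,7], have l₃=1  ✗
Σlᵢ = 8 ⇒ even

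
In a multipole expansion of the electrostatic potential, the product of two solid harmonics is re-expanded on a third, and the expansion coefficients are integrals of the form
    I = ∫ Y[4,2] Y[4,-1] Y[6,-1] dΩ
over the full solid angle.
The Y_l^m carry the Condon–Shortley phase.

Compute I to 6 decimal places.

m-sum 0 ✓  L=14 even ✓  0≤6≤8 ✓
Π(2lᵢ+1) = 9×9×13 = 1053
triangle coeff Δ(4,4,6) = 1/1261260
Σ_t [0,2]: t=0:+1/4608 t=1:−1/1296 t=2:+1/4608 = -7/20736
(3j)²=20/1287 [(4 4 6; 0 0 0)], sign=-1
Σ_t [0,2]: t=0:+1/3456 t=1:−1/5760 t=2:+1/172800 = 7/57600
(3j)²=21/2860 [(4 4 6; 2 -1 -1)], sign=-1
⇒ 4πI² = 189/1573
I = (+1)√(189/1573/(4π)) = 0.09778261

0.097783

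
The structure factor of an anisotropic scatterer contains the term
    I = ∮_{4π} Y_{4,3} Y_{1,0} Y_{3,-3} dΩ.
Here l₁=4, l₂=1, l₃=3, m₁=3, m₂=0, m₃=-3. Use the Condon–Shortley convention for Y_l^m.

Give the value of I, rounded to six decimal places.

Checks pass: Σm=0; 8 even; l₃=3∈[3,5].
(2·4+1)(2·1+1)(2·3+1) = 189
Δ: 2! 6! 0! / 9! → 1/252
sum: t=1:−1/36 = -1/36
3j²(4 1 3; 0 0 0) = Δ·Π!·Σ² = 4/63  (sign +1)
sum: t=1:−1/720 = -1/720
3j²(4 1 3; 3 0 -3) = Δ·Π!·Σ² = 1/36  (sign -1)
combine: 4πI² = 189·4/63·1/36 = 1/3
take √, sign -1: I = -0.16286750

-0.162868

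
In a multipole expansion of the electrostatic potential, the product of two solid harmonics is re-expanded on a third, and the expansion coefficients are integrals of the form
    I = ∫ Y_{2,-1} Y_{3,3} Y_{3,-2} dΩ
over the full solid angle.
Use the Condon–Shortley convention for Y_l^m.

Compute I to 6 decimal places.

-0.210261

Checks pass: Σm=0; 8 even; l₃=3∈[1,5].
(2·2+1)(2·3+1)(2·3+1) = 245
Δ: 2! 2! 4! / 9! → 1/3780
sum: t=0:+1/24 t=1:−1/4 t=2:+1/24 = -1/6
3j²(2 3 3; 0 0 0) = Δ·Π!·Σ² = 4/105  (sign +1)
sum: t=2:+1/48 = 1/48
3j²(2 3 3; -1 3 -2) = Δ·Π!·Σ² = 5/84  (sign -1)
combine: 4πI² = 245·4/105·5/84 = 5/9
take √, sign -1: I = -0.21026104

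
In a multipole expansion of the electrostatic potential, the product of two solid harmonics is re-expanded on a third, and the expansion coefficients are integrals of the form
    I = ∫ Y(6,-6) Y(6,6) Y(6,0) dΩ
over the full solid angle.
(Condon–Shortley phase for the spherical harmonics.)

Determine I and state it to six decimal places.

-0.062979

Rules hold: Σm=0, L=18 even, 0≤6≤12.
N = 13·13·13 = 2197
Δ = 6!·6!·6!/19! = 1/325909584
Racah Σ t=0..6: t=0:+1/373248000 t=1:−1/1728000 t=2:+1/110592 t=3:−1/46656 t=4:+1/110592 t=5:−1/1728000 t=6:+1/373248000 = -7/1555200
⇒ 3j(6 6 6; 0 0 0)² = 400/46189, sgn -1
Racah Σ t=6..6: t=6:+1/373248000 = 1/373248000
⇒ 3j(6 6 6; -6 6 0)² = 11/4199, sgn +1
4πI² = N·(3j₀)²·(3jₘ)² = 5200/104329
I = -1·√(0.0498423/4π) = -0.06297878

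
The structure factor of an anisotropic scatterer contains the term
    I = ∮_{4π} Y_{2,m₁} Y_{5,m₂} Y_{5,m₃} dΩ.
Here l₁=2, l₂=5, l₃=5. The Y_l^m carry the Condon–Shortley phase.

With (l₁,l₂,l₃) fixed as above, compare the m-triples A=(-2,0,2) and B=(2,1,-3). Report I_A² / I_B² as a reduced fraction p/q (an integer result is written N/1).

5/4

Same 2,5,5: normalisation and zero-m 3j drop out of the ratio.
A: Δ: 2! 2! 8! / 13! → 1/38610; sum: t=2:+1/2880 = 1/2880; 3j²(2 5 5; -2 0 2) = Δ·Π!·Σ² = 14/429  (sign -1)
B: Δ: 2! 2! 8! / 13! → 1/38610; sum: t=0:+1/5760 = 1/5760; 3j²(2 5 5; 2 1 -3) = Δ·Π!·Σ² = 56/2145  (sign +1)
I_A²/I_B² = (14/429)/(56/2145) = 5/4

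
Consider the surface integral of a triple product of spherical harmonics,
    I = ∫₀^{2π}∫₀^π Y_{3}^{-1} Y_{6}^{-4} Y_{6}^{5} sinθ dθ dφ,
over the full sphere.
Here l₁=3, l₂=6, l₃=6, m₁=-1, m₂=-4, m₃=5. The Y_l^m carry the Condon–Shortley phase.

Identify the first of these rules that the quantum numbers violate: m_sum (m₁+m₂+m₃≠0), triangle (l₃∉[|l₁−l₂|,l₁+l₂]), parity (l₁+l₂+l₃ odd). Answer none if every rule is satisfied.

parity

azimuthal sum: -1 − 4 + 5 = 0  ✓
3 ≤ 6 ≤ 9 (triangle on l)  ✓
L = 3 + 6 + 6 = 15 (odd)  ✗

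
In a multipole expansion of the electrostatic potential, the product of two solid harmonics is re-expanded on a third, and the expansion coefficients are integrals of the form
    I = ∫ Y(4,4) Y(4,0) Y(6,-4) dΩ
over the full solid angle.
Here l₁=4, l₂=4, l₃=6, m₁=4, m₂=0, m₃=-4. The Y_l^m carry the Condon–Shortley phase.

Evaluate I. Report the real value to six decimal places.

-0.190852

Rules hold: Σm=0, L=14 even, 0≤6≤8.
N = 9·9·13 = 1053
Δ = 2!·6!·6!/15! = 1/1261260
Racah Σ t=0..2: t=0:+1/4608 t=1:−1/1296 t=2:+1/4608 = -7/20736
⇒ 3j(4 4 6; 0 0 0)² = 20/1287, sgn -1
Racah Σ t=0..0: t=0:+1/69120 = 1/69120
⇒ 3j(4 4 6; 4 0 -4)² = 4/143, sgn +1
4πI² = N·(3j₀)²·(3jₘ)² = 720/1573
I = -1·√(0.457724/4π) = -0.19085211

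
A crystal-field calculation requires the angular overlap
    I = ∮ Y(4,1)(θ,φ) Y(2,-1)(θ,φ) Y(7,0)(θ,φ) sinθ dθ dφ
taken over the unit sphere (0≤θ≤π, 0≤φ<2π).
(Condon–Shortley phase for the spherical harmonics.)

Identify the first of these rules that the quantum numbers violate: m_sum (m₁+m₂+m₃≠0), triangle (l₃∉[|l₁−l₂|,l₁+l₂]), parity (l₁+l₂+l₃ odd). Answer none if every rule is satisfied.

Σmᵢ = 0  ✓
l₃∈[|l₁−l₂|,l₁+l₂]=[2,6], have l₃=7  ✗
Σlᵢ = 13 ⇒ odd

triangle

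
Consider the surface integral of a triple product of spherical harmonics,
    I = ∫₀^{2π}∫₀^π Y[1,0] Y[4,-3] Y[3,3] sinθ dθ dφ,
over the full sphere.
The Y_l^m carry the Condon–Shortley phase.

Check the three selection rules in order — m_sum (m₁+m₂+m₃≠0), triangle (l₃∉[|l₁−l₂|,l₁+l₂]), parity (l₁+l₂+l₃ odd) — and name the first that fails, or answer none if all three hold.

none

Σmᵢ = 0  ✓
l₃∈[|l₁−l₂|,l₁+l₂]=[3,5], have l₃=3  ✓
Σlᵢ = 8 ⇒ even  ✓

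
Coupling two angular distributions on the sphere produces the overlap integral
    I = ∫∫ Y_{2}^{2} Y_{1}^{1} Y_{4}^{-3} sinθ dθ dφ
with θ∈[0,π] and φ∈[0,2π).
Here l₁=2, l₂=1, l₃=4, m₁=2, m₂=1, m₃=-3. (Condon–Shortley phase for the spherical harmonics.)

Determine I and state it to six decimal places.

l₃=4 ∉ [1,3] — triangle fails ⇒ I = 0

0.000000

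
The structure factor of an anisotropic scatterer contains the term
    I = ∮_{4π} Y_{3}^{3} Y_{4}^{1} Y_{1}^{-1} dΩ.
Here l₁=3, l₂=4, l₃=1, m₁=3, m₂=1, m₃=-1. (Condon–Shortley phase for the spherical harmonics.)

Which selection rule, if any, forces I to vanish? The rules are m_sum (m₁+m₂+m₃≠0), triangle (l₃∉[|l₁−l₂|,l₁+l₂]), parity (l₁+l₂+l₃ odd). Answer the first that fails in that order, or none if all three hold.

m₁+m₂+m₃ = 3 + 1 − 1 = 3  ✗
triangle: |3−4|=1 ≤ l₃=1 ≤ 3+4=7
parity: l₁+l₂+l₃ = 8 is even

m_sum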